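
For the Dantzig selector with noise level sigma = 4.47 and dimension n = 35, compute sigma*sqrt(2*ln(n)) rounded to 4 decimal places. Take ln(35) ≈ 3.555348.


ln(35) ≈ 3.555348.
2*ln(n) ≈ 7.110696.
sqrt(2*ln(n)) ≈ sqrt(7.110696) ≈ 2.666589.
threshold ≈ 4.47*2.666589 = 11.91965283 ≈ 11.9197.

11.9197


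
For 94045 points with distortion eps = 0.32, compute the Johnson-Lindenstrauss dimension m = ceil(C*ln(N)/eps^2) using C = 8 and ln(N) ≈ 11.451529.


ln(94045) ≈ 11.451529.
eps^2 = 0.32^2 = 0.1024.
C*ln(N)/eps^2 ≈ 8*11.451529/0.1024 ≈ 894.6507.
m = ceil(894.6507) = 895.

895


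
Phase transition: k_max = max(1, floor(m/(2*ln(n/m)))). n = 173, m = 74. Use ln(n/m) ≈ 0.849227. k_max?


n/m = 173/74.
ln(n/m) ≈ 0.849227.
2*ln(n/m) ≈ 1.698454.
m/(2*ln(n/m)) ≈ 74/1.698454 ≈ 43.569.
floor = 43.
k_max = max(1, 43) = 43.

43


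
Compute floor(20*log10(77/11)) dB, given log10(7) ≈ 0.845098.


||x||/||e|| = 77/11 = 7.
log10(7) ≈ 0.845098.
20*log10(||x||/||e||) ≈ 20*0.845098 = 16.90196.
floor(16.90196) = 16.

16


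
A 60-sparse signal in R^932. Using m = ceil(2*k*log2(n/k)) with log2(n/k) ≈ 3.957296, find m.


log2(n/k) = log2(932/60) ≈ 3.957296.
2*k*log2(n/k) ≈ 2*60*3.957296 = 474.87552.
m = ceil(474.87552) = 475.

475


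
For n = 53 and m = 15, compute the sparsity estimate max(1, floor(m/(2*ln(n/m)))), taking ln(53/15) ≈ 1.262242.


n/m = 53/15.
ln(n/m) ≈ 1.262242.
2*ln(n/m) ≈ 2.524484.
m/(2*ln(n/m)) ≈ 15/2.524484 ≈ 5.9418.
floor = 5.
k_max = max(1, 5) = 5.

5


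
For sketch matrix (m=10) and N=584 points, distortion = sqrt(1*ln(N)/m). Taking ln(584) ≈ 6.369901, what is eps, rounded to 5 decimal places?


ln(584) ≈ 6.369901.
1*ln(N)/m ≈ 1*6.369901/10 ≈ 0.6369901.
eps = sqrt(0.6369901) ≈ 0.7981166 ≈ 0.79812.

0.79812


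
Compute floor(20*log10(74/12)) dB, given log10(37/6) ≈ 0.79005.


||x||/||e|| = 74/12 = 37/6.
log10(37/6) ≈ 0.79005.
20*log10(||x||/||e||) ≈ 20*0.79005 = 15.801.
floor(15.801) = 15.

15


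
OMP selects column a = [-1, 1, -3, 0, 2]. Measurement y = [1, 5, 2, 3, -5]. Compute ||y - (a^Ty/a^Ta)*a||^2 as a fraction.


a^T a = 15.
a^T y = -12.
coeff = -12/15 = -4/5.
||r||^2 = 272/5.

272/5


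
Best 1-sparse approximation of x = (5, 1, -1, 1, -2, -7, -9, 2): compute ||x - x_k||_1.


Sorted |x_i| descending: [9, 7, 5, 2, 2, 1, 1, 1]
Keep top 1: [9]
Tail entries: [7, 5, 2, 2, 1, 1, 1]
L1 error = sum of tail = 19.

19


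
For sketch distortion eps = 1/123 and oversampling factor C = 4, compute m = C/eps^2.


1/eps = 123.
(1/eps)^2 = 15129.
m = 4*15129 = 60516.

60516


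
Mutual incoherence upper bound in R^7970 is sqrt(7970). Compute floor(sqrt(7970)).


89^2 = 7921 <= 7970 < 8100 = 90^2, so 89 <= sqrt(7970) < 90.
floor(sqrt(7970)) = 89.

89


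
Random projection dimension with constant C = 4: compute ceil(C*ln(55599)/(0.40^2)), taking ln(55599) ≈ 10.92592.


ln(55599) ≈ 10.92592.
eps^2 = 0.40^2 = 0.16.
C*ln(N)/eps^2 ≈ 4*10.92592/0.16 ≈ 273.148.
m = ceil(273.148) = 274.

274


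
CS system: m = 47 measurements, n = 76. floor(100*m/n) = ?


100*m/n = 100*47/76 ≈ 61.8421.
floor = 61.

61


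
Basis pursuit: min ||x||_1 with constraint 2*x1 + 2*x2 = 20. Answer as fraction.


Axis intercepts:
  x1 = 10, x2 = 0: L1 = 10
  x1 = 0, x2 = 10: L1 = 10
x* = (10, 0)
||x*||_1 = 10.

10


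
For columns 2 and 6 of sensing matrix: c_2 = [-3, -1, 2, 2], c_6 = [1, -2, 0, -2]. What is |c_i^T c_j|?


Inner product: -3*1 + -1*-2 + 2*0 + 2*-2
Products: [-3, 2, 0, -4]
Sum = -5.
|dot| = 5.

5


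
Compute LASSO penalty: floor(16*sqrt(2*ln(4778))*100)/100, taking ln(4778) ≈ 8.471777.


ln(4778) ≈ 8.471777.
2*ln(n) ≈ 16.943554.
sqrt(2*ln(n)) ≈ sqrt(16.943554) ≈ 4.116255.
lambda ≈ 16*4.116255 = 65.86008.
floor(lambda*100)/100 = 65.86.

65.86


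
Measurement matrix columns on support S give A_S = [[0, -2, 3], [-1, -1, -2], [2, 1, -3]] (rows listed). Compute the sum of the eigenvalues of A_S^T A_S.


Sum of eigenvalues of A_S^T A_S = trace(A_S^T A_S) = sum of squared column norms of A_S.
A_S^T A_S diagonal: [5, 6, 22].
trace = 5 + 6 + 22 = 33.

33


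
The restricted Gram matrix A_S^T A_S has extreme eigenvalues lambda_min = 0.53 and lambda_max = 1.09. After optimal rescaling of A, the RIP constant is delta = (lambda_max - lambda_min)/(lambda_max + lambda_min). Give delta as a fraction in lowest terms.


lambda_max - lambda_min = 1.09 - 0.53 = 0.56.
lambda_max + lambda_min = 1.09 + 0.53 = 1.62.
delta = 0.56/1.62 = 56/162 = 28/81.

28/81


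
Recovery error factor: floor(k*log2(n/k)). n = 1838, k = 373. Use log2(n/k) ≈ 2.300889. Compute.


log2(n/k) = log2(1838/373) ≈ 2.300889.
k*log2(n/k) ≈ 373*2.300889 = 858.231597.
floor(858.231597) = 858.

858


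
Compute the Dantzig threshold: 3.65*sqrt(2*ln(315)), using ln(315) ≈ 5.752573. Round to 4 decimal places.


ln(315) ≈ 5.752573.
2*ln(n) ≈ 11.505146.
sqrt(2*ln(n)) ≈ sqrt(11.505146) ≈ 3.391924.
threshold ≈ 3.65*3.391924 = 12.3805226 ≈ 12.3805.

12.3805


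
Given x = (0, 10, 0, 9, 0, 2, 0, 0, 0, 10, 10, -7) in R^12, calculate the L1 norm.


Non-zero entries: [(1, 10), (3, 9), (5, 2), (9, 10), (10, 10), (11, -7)]
Absolute values: [10, 9, 2, 10, 10, 7]
||x||_1 = sum = 48.

48


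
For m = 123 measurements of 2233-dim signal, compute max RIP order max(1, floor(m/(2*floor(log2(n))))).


floor(log2(2233)) = 11.
2*11 = 22.
m/(2*floor(log2(n))) = 123/22 ≈ 5.5909.
floor = 5.
k = max(1, 5) = 5.

5


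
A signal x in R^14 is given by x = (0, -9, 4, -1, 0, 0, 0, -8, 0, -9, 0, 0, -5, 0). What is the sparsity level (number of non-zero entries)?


Non-zero positions: [1, 2, 3, 7, 9, 12].
Sparsity = 6.

6


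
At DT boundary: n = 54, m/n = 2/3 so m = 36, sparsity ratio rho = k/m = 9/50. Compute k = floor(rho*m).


m = 2/3*54 = 36.
rho = 9/50.
rho*m = 9/50*36 = 6.48.
k = floor(6.48) = 6.

6


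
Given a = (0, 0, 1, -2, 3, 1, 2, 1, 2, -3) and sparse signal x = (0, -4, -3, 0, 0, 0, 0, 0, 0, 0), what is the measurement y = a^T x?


Non-zero terms: ['0*-4', '1*-3']
Products: [0, -3]
y = sum = -3.

-3


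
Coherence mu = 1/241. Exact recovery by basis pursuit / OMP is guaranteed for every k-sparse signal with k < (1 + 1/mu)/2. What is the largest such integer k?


1/mu = 241.
1 + 1/mu = 242.
(1 + 1/mu)/2 = 121 is an integer and the inequality is strict, so k_max = 121 - 1 = 120.

120


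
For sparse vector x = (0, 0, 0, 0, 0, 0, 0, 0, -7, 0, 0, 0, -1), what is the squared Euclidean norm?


Non-zero entries: [(8, -7), (12, -1)]
Squares: [49, 1]
||x||_2^2 = sum = 50.

50


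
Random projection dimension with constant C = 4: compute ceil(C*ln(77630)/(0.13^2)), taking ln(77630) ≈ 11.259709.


ln(77630) ≈ 11.259709.
eps^2 = 0.13^2 = 0.0169.
C*ln(N)/eps^2 ≈ 4*11.259709/0.0169 ≈ 2665.0199.
m = ceil(2665.0199) = 2666.

2666


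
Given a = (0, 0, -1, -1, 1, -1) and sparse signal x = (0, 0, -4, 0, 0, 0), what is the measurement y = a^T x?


Non-zero terms: ['-1*-4']
Products: [4]
y = sum = 4.

4


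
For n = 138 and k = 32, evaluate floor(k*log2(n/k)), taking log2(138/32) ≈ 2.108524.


log2(n/k) = log2(138/32) ≈ 2.108524.
k*log2(n/k) ≈ 32*2.108524 = 67.472768.
floor(67.472768) = 67.

67


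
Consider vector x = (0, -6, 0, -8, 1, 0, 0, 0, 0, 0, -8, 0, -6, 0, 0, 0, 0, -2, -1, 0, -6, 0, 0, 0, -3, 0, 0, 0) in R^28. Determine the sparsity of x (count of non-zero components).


Non-zero positions: [1, 3, 4, 10, 12, 17, 18, 20, 24].
Sparsity = 9.

9


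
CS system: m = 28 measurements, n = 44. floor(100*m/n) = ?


100*m/n = 100*28/44 ≈ 63.6364.
floor = 63.

63


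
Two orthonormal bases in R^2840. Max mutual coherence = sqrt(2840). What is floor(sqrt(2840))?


53^2 = 2809 <= 2840 < 2916 = 54^2, so 53 <= sqrt(2840) < 54.
floor(sqrt(2840)) = 53.

53


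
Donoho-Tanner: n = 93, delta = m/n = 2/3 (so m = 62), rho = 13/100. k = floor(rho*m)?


m = 2/3*93 = 62.
rho = 13/100.
rho*m = 13/100*62 = 8.06.
k = floor(8.06) = 8.

8


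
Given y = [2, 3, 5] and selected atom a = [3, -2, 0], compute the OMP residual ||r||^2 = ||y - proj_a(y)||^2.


a^T a = 13.
a^T y = 0.
coeff = 0/13 = 0.
||r||^2 = 38.

38


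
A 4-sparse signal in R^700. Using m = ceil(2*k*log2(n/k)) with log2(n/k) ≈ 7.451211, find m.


log2(n/k) = log2(700/4) ≈ 7.451211.
2*k*log2(n/k) ≈ 2*4*7.451211 = 59.609688.
m = ceil(59.609688) = 60.

60


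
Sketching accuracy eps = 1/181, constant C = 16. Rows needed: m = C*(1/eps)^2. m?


1/eps = 181.
(1/eps)^2 = 32761.
m = 16*32761 = 524176.

524176


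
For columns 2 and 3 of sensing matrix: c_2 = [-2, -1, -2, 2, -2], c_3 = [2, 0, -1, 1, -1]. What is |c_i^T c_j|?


Inner product: -2*2 + -1*0 + -2*-1 + 2*1 + -2*-1
Products: [-4, 0, 2, 2, 2]
Sum = 2.
|dot| = 2.

2


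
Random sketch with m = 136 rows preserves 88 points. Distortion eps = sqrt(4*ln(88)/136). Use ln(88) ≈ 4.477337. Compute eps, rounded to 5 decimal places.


ln(88) ≈ 4.477337.
4*ln(N)/m ≈ 4*4.477337/136 ≈ 0.13168638.
eps = sqrt(0.13168638) ≈ 0.3628862 ≈ 0.36289.

0.36289


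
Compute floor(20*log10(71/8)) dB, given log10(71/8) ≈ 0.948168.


||x||/||e|| = 71/8.
log10(71/8) ≈ 0.948168.
20*log10(||x||/||e||) ≈ 20*0.948168 = 18.96336.
floor(18.96336) = 18.

18


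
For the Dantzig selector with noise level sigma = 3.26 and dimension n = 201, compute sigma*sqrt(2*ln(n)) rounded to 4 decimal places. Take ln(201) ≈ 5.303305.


ln(201) ≈ 5.303305.
2*ln(n) ≈ 10.60661.
sqrt(2*ln(n)) ≈ sqrt(10.60661) ≈ 3.256779.
threshold ≈ 3.26*3.256779 = 10.61709954 ≈ 10.6171.

10.6171


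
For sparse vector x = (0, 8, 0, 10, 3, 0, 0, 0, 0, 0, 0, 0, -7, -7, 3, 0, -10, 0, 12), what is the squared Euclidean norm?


Non-zero entries: [(1, 8), (3, 10), (4, 3), (12, -7), (13, -7), (14, 3), (16, -10), (18, 12)]
Squares: [64, 100, 9, 49, 49, 9, 100, 144]
||x||_2^2 = sum = 524.

524


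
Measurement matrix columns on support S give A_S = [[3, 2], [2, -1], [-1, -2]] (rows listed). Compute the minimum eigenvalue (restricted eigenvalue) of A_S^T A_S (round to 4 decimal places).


A_S^T A_S = [[14, 6], [6, 9]].
trace = 23.
det = 90.
disc = trace^2 - 4*det = 529 - 4*90 = 169.
sqrt(169) = 13.
lam_min = (23 - 13)/2 = 5 = 5.0000.

5.0000


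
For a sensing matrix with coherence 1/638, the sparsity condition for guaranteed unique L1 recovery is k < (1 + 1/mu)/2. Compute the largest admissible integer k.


1/mu = 638.
1 + 1/mu = 639.
(1 + 1/mu)/2 = 319.5 is not an integer, so k_max = floor(319.5) = 319.

319


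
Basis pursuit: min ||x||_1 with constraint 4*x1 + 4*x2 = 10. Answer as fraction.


Axis intercepts:
  x1 = 5/2, x2 = 0: L1 = 5/2
  x1 = 0, x2 = 5/2: L1 = 5/2
x* = (5/2, 0)
||x*||_1 = 5/2.

5/2


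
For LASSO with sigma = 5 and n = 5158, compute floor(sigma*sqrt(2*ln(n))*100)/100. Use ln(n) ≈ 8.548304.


ln(5158) ≈ 8.548304.
2*ln(n) ≈ 17.096608.
sqrt(2*ln(n)) ≈ sqrt(17.096608) ≈ 4.134804.
lambda ≈ 5*4.134804 = 20.67402.
floor(lambda*100)/100 = 20.67.

20.67


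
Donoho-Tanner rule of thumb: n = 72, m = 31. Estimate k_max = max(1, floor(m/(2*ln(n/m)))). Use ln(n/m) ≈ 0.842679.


n/m = 72/31.
ln(n/m) ≈ 0.842679.
2*ln(n/m) ≈ 1.685358.
m/(2*ln(n/m)) ≈ 31/1.685358 ≈ 18.3937.
floor = 18.
k_max = max(1, 18) = 18.

18


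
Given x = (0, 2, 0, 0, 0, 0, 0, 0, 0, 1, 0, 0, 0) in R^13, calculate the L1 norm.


Non-zero entries: [(1, 2), (9, 1)]
Absolute values: [2, 1]
||x||_1 = sum = 3.

3


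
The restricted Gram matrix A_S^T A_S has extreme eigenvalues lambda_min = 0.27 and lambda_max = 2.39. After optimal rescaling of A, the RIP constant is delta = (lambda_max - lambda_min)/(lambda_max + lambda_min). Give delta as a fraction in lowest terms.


lambda_max - lambda_min = 2.39 - 0.27 = 2.12.
lambda_max + lambda_min = 2.39 + 0.27 = 2.66.
delta = 2.12/2.66 = 212/266 = 106/133.

106/133


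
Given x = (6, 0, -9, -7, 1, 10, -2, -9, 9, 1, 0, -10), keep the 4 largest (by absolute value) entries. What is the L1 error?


Sorted |x_i| descending: [10, 10, 9, 9, 9, 7, 6, 2, 1, 1, 0, 0]
Keep top 4: [10, 10, 9, 9]
Tail entries: [9, 7, 6, 2, 1, 1, 0, 0]
L1 error = sum of tail = 26.

26


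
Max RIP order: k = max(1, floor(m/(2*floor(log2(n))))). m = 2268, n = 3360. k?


floor(log2(3360)) = 11.
2*11 = 22.
m/(2*floor(log2(n))) = 2268/22 ≈ 103.0909.
floor = 103.
k = max(1, 103) = 103.

103


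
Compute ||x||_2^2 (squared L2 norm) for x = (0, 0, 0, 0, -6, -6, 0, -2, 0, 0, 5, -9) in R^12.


Non-zero entries: [(4, -6), (5, -6), (7, -2), (10, 5), (11, -9)]
Squares: [36, 36, 4, 25, 81]
||x||_2^2 = sum = 182.

182


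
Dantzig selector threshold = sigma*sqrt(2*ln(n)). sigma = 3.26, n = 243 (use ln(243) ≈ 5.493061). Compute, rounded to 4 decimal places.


ln(243) ≈ 5.493061.
2*ln(n) ≈ 10.986122.
sqrt(2*ln(n)) ≈ sqrt(10.986122) ≈ 3.314532.
threshold ≈ 3.26*3.314532 = 10.80537432 ≈ 10.8054.

10.8054


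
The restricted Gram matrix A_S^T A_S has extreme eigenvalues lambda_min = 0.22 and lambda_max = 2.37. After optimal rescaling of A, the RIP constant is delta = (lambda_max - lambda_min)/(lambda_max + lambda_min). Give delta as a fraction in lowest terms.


lambda_max - lambda_min = 2.37 - 0.22 = 2.15.
lambda_max + lambda_min = 2.37 + 0.22 = 2.59.
delta = 2.15/2.59 = 215/259.

215/259


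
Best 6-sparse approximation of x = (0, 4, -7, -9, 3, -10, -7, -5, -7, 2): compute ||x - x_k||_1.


Sorted |x_i| descending: [10, 9, 7, 7, 7, 5, 4, 3, 2, 0]
Keep top 6: [10, 9, 7, 7, 7, 5]
Tail entries: [4, 3, 2, 0]
L1 error = sum of tail = 9.

9


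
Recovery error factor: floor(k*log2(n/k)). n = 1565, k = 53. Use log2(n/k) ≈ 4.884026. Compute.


log2(n/k) = log2(1565/53) ≈ 4.884026.
k*log2(n/k) ≈ 53*4.884026 = 258.853378.
floor(258.853378) = 258.

258


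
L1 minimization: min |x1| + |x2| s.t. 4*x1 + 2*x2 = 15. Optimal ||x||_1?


Axis intercepts:
  x1 = 15/4, x2 = 0: L1 = 15/4
  x1 = 0, x2 = 15/2: L1 = 15/2
x* = (15/4, 0)
||x*||_1 = 15/4.

15/4


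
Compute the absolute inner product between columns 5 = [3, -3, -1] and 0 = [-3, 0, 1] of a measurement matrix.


Inner product: 3*-3 + -3*0 + -1*1
Products: [-9, 0, -1]
Sum = -10.
|dot| = 10.

10


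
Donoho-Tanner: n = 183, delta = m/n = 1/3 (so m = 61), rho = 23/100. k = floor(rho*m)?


m = 1/3*183 = 61.
rho = 23/100.
rho*m = 23/100*61 = 14.03.
k = floor(14.03) = 14.

14


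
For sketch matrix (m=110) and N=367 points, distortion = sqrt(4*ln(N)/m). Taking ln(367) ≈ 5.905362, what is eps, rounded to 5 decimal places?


ln(367) ≈ 5.905362.
4*ln(N)/m ≈ 4*5.905362/110 ≈ 0.21474044.
eps = sqrt(0.21474044) ≈ 0.4634009 ≈ 0.46340.

0.46340


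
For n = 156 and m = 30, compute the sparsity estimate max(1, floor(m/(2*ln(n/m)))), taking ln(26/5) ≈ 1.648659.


n/m = 156/30 = 26/5.
ln(n/m) ≈ 1.648659.
2*ln(n/m) ≈ 3.297318.
m/(2*ln(n/m)) ≈ 30/3.297318 ≈ 9.0983.
floor = 9.
k_max = max(1, 9) = 9.

9


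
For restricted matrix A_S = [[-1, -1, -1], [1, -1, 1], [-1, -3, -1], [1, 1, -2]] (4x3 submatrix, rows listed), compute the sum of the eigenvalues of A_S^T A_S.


Sum of eigenvalues of A_S^T A_S = trace(A_S^T A_S) = sum of squared column norms of A_S.
A_S^T A_S diagonal: [4, 12, 7].
trace = 4 + 12 + 7 = 23.

23


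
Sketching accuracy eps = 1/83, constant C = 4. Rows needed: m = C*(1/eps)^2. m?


1/eps = 83.
(1/eps)^2 = 6889.
m = 4*6889 = 27556.

27556


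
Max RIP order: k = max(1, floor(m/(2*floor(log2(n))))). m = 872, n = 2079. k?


floor(log2(2079)) = 11.
2*11 = 22.
m/(2*floor(log2(n))) = 872/22 ≈ 39.6364.
floor = 39.
k = max(1, 39) = 39.

39


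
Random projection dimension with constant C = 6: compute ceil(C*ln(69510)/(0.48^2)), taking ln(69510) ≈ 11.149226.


ln(69510) ≈ 11.149226.
eps^2 = 0.48^2 = 0.2304.
C*ln(N)/eps^2 ≈ 6*11.149226/0.2304 ≈ 290.3444.
m = ceil(290.3444) = 291.

291


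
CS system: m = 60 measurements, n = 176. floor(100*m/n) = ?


100*m/n = 100*60/176 ≈ 34.0909.
floor = 34.

34


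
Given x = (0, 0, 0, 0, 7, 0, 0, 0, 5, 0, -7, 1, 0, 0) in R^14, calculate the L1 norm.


Non-zero entries: [(4, 7), (8, 5), (10, -7), (11, 1)]
Absolute values: [7, 5, 7, 1]
||x||_1 = sum = 20.

20


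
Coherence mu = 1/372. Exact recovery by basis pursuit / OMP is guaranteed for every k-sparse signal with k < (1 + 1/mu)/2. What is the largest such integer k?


1/mu = 372.
1 + 1/mu = 373.
(1 + 1/mu)/2 = 186.5 is not an integer, so k_max = floor(186.5) = 186.

186


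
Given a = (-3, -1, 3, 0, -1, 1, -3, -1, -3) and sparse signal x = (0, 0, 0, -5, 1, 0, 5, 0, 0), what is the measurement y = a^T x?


Non-zero terms: ['0*-5', '-1*1', '-3*5']
Products: [0, -1, -15]
y = sum = -16.

-16


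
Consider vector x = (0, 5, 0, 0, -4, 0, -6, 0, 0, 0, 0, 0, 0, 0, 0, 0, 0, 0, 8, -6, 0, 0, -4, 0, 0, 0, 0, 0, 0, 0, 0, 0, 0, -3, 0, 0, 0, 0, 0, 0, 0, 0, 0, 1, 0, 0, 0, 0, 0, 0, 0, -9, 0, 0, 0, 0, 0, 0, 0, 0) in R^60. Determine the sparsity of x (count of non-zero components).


Non-zero positions: [1, 4, 6, 18, 19, 22, 33, 43, 51].
Sparsity = 9.

9


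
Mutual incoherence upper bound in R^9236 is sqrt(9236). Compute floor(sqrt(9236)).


96^2 = 9216 <= 9236 < 9409 = 97^2, so 96 <= sqrt(9236) < 97.
floor(sqrt(9236)) = 96.

96


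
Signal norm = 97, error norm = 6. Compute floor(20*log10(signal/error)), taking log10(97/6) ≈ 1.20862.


||x||/||e|| = 97/6.
log10(97/6) ≈ 1.20862.
20*log10(||x||/||e||) ≈ 20*1.20862 = 24.1724.
floor(24.1724) = 24.

24


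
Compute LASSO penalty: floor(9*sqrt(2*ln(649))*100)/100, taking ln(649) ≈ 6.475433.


ln(649) ≈ 6.475433.
2*ln(n) ≈ 12.950866.
sqrt(2*ln(n)) ≈ sqrt(12.950866) ≈ 3.598731.
lambda ≈ 9*3.598731 = 32.388579.
floor(lambda*100)/100 = 32.38.

32.38


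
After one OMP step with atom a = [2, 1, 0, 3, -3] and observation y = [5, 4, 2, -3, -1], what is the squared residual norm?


a^T a = 23.
a^T y = 8.
coeff = 8/23 = 8/23.
||r||^2 = 1201/23.

1201/23


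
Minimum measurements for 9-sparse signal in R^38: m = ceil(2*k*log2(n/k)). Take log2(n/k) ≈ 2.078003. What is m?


log2(n/k) = log2(38/9) ≈ 2.078003.
2*k*log2(n/k) ≈ 2*9*2.078003 = 37.404054.
m = ceil(37.404054) = 38.

38


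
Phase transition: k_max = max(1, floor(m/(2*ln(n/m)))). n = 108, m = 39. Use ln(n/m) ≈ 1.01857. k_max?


n/m = 108/39 = 36/13.
ln(n/m) ≈ 1.01857.
2*ln(n/m) ≈ 2.03714.
m/(2*ln(n/m)) ≈ 39/2.03714 ≈ 19.1445.
floor = 19.
k_max = max(1, 19) = 19.

19


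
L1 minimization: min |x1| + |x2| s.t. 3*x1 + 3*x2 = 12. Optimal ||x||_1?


Axis intercepts:
  x1 = 4, x2 = 0: L1 = 4
  x1 = 0, x2 = 4: L1 = 4
x* = (4, 0)
||x*||_1 = 4.

4


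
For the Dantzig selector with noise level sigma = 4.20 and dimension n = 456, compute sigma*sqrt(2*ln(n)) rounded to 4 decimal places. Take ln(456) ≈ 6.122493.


ln(456) ≈ 6.122493.
2*ln(n) ≈ 12.244986.
sqrt(2*ln(n)) ≈ sqrt(12.244986) ≈ 3.499284.
threshold ≈ 4.20*3.499284 = 14.6969928 ≈ 14.6970.

14.6970


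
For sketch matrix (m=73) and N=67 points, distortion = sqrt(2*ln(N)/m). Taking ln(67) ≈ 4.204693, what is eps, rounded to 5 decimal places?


ln(67) ≈ 4.204693.
2*ln(N)/m ≈ 2*4.204693/73 ≈ 0.11519707.
eps = sqrt(0.11519707) ≈ 0.3394069 ≈ 0.33941.

0.33941


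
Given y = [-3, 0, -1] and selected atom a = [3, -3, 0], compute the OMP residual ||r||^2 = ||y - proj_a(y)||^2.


a^T a = 18.
a^T y = -9.
coeff = -9/18 = -1/2.
||r||^2 = 11/2.

11/2


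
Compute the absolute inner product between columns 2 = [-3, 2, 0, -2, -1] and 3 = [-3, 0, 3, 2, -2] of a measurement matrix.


Inner product: -3*-3 + 2*0 + 0*3 + -2*2 + -1*-2
Products: [9, 0, 0, -4, 2]
Sum = 7.
|dot| = 7.

7


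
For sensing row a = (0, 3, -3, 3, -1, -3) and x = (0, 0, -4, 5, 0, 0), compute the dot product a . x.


Non-zero terms: ['-3*-4', '3*5']
Products: [12, 15]
y = sum = 27.

27


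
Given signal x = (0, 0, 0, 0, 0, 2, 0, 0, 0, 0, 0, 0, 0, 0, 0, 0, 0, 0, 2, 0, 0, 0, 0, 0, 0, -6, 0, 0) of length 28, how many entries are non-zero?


Non-zero positions: [5, 18, 25].
Sparsity = 3.

3


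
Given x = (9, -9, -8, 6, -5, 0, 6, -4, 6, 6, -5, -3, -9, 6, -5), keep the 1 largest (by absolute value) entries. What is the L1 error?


Sorted |x_i| descending: [9, 9, 9, 8, 6, 6, 6, 6, 6, 5, 5, 5, 4, 3, 0]
Keep top 1: [9]
Tail entries: [9, 9, 8, 6, 6, 6, 6, 6, 5, 5, 5, 4, 3, 0]
L1 error = sum of tail = 78.

78


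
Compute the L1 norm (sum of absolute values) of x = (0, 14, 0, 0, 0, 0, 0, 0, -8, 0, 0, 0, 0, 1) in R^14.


Non-zero entries: [(1, 14), (8, -8), (13, 1)]
Absolute values: [14, 8, 1]
||x||_1 = sum = 23.

23


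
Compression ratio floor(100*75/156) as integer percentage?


100*m/n = 100*75/156 ≈ 48.0769.
floor = 48.

48


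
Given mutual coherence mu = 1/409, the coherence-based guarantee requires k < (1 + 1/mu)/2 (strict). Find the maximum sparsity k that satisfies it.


1/mu = 409.
1 + 1/mu = 410.
(1 + 1/mu)/2 = 205 is an integer and the inequality is strict, so k_max = 205 - 1 = 204.

204


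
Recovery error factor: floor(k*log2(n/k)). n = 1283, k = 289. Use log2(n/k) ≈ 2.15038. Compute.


log2(n/k) = log2(1283/289) ≈ 2.15038.
k*log2(n/k) ≈ 289*2.15038 = 621.45982.
floor(621.45982) = 621.

621


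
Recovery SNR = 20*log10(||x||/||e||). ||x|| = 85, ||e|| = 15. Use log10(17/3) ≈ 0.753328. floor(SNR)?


||x||/||e|| = 85/15 = 17/3.
log10(17/3) ≈ 0.753328.
20*log10(||x||/||e||) ≈ 20*0.753328 = 15.06656.
floor(15.06656) = 15.

15


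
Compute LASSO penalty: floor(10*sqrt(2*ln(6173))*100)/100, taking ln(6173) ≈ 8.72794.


ln(6173) ≈ 8.72794.
2*ln(n) ≈ 17.45588.
sqrt(2*ln(n)) ≈ sqrt(17.45588) ≈ 4.178023.
lambda ≈ 10*4.178023 = 41.78023.
floor(lambda*100)/100 = 41.78.

41.78


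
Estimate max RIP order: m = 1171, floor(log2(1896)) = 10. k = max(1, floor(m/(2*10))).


floor(log2(1896)) = 10.
2*10 = 20.
m/(2*floor(log2(n))) = 1171/20 ≈ 58.55.
floor = 58.
k = max(1, 58) = 58.

58


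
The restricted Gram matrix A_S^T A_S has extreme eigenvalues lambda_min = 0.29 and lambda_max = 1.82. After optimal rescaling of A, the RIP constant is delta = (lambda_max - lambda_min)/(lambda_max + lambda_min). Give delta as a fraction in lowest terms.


lambda_max - lambda_min = 1.82 - 0.29 = 1.53.
lambda_max + lambda_min = 1.82 + 0.29 = 2.11.
delta = 1.53/2.11 = 153/211.

153/211


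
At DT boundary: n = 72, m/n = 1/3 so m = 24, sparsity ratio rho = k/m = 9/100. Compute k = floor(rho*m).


m = 1/3*72 = 24.
rho = 9/100.
rho*m = 9/100*24 = 2.16.
k = floor(2.16) = 2.

2


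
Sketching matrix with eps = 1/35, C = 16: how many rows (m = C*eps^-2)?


1/eps = 35.
(1/eps)^2 = 1225.
m = 16*1225 = 19600.

19600


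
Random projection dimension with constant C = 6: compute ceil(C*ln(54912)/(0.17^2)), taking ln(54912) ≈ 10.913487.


ln(54912) ≈ 10.913487.
eps^2 = 0.17^2 = 0.0289.
C*ln(N)/eps^2 ≈ 6*10.913487/0.0289 ≈ 2265.7758.
m = ceil(2265.7758) = 2266.

2266


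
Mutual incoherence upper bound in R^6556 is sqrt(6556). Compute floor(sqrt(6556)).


80^2 = 6400 <= 6556 < 6561 = 81^2, so 80 <= sqrt(6556) < 81.
floor(sqrt(6556)) = 80.

80


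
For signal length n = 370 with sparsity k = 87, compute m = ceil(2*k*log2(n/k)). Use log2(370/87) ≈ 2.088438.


log2(n/k) = log2(370/87) ≈ 2.088438.
2*k*log2(n/k) ≈ 2*87*2.088438 = 363.388212.
m = ceil(363.388212) = 364.

364


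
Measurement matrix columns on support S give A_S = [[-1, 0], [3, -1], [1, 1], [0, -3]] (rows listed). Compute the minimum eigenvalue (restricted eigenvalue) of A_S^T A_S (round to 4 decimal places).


A_S^T A_S = [[11, -2], [-2, 11]].
trace = 22.
det = 117.
disc = trace^2 - 4*det = 484 - 4*117 = 16.
sqrt(16) = 4.
lam_min = (22 - 4)/2 = 9 = 9.0000.

9.0000


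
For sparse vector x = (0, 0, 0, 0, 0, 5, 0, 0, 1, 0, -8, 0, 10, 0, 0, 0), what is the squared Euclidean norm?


Non-zero entries: [(5, 5), (8, 1), (10, -8), (12, 10)]
Squares: [25, 1, 64, 100]
||x||_2^2 = sum = 190.

190


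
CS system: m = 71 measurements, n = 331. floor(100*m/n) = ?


100*m/n = 100*71/331 ≈ 21.4502.
floor = 21.

21


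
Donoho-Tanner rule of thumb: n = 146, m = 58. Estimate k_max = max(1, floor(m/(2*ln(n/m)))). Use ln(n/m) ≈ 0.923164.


n/m = 146/58 = 73/29.
ln(n/m) ≈ 0.923164.
2*ln(n/m) ≈ 1.846328.
m/(2*ln(n/m)) ≈ 58/1.846328 ≈ 31.4137.
floor = 31.
k_max = max(1, 31) = 31.

31


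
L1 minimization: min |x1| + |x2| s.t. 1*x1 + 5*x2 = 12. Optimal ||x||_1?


Axis intercepts:
  x1 = 12, x2 = 0: L1 = 12
  x1 = 0, x2 = 12/5: L1 = 12/5
x* = (0, 12/5)
||x*||_1 = 12/5.

12/5


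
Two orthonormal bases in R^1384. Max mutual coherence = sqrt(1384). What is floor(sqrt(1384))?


37^2 = 1369 <= 1384 < 1444 = 38^2, so 37 <= sqrt(1384) < 38.
floor(sqrt(1384)) = 37.

37


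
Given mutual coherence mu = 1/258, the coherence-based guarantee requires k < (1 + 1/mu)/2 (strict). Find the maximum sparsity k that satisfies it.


1/mu = 258.
1 + 1/mu = 259.
(1 + 1/mu)/2 = 129.5 is not an integer, so k_max = floor(129.5) = 129.

129


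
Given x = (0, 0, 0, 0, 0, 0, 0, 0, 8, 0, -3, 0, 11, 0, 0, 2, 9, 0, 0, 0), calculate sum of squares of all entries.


Non-zero entries: [(8, 8), (10, -3), (12, 11), (15, 2), (16, 9)]
Squares: [64, 9, 121, 4, 81]
||x||_2^2 = sum = 279.

279


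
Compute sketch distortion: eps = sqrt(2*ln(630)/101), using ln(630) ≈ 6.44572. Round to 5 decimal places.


ln(630) ≈ 6.44572.
2*ln(N)/m ≈ 2*6.44572/101 ≈ 0.12763802.
eps = sqrt(0.12763802) ≈ 0.3572646 ≈ 0.35726.

0.35726


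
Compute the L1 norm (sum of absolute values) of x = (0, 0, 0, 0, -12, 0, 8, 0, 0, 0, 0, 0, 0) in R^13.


Non-zero entries: [(4, -12), (6, 8)]
Absolute values: [12, 8]
||x||_1 = sum = 20.

20


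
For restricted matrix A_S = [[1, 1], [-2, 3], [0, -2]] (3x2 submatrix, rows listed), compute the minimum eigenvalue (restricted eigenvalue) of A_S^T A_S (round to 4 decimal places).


A_S^T A_S = [[5, -5], [-5, 14]].
trace = 19.
det = 45.
disc = trace^2 - 4*det = 361 - 4*45 = 181.
sqrt(181) ≈ 13.453624.
lam_min = (19 - sqrt(181))/2 ≈ (19 - 13.453624)/2 = 2.773188 ≈ 2.7732.

2.7732


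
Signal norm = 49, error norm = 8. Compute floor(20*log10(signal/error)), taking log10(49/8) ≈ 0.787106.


||x||/||e|| = 49/8.
log10(49/8) ≈ 0.787106.
20*log10(||x||/||e||) ≈ 20*0.787106 = 15.74212.
floor(15.74212) = 15.

15


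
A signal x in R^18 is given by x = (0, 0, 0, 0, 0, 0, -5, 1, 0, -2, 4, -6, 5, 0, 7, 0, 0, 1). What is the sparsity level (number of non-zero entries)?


Non-zero positions: [6, 7, 9, 10, 11, 12, 14, 17].
Sparsity = 8.

8


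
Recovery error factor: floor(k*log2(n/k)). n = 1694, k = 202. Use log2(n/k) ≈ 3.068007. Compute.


log2(n/k) = log2(1694/202) ≈ 3.068007.
k*log2(n/k) ≈ 202*3.068007 = 619.737414.
floor(619.737414) = 619.

619


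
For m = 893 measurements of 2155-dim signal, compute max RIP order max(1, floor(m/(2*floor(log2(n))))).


floor(log2(2155)) = 11.
2*11 = 22.
m/(2*floor(log2(n))) = 893/22 ≈ 40.5909.
floor = 40.
k = max(1, 40) = 40.

40


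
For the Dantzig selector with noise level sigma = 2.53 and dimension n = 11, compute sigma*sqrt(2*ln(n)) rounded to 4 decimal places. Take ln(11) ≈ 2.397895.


ln(11) ≈ 2.397895.
2*ln(n) ≈ 4.79579.
sqrt(2*ln(n)) ≈ sqrt(4.79579) ≈ 2.189929.
threshold ≈ 2.53*2.189929 = 5.54052037 ≈ 5.5405.

5.5405


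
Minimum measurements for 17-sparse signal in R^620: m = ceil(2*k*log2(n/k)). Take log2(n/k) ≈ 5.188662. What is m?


log2(n/k) = log2(620/17) ≈ 5.188662.
2*k*log2(n/k) ≈ 2*17*5.188662 = 176.414508.
m = ceil(176.414508) = 177.

177


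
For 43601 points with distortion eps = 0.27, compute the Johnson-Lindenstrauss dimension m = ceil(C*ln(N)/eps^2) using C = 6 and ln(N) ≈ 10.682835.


ln(43601) ≈ 10.682835.
eps^2 = 0.27^2 = 0.0729.
C*ln(N)/eps^2 ≈ 6*10.682835/0.0729 ≈ 879.2457.
m = ceil(879.2457) = 880.

880


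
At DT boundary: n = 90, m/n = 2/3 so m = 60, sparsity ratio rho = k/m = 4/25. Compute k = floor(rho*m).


m = 2/3*90 = 60.
rho = 4/25.
rho*m = 4/25*60 = 9.6.
k = floor(9.6) = 9.

9


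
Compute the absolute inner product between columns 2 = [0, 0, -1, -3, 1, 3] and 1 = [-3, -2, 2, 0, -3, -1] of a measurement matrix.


Inner product: 0*-3 + 0*-2 + -1*2 + -3*0 + 1*-3 + 3*-1
Products: [0, 0, -2, 0, -3, -3]
Sum = -8.
|dot| = 8.

8


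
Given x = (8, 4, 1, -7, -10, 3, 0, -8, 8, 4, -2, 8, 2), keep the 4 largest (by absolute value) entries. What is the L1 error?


Sorted |x_i| descending: [10, 8, 8, 8, 8, 7, 4, 4, 3, 2, 2, 1, 0]
Keep top 4: [10, 8, 8, 8]
Tail entries: [8, 7, 4, 4, 3, 2, 2, 1, 0]
L1 error = sum of tail = 31.

31


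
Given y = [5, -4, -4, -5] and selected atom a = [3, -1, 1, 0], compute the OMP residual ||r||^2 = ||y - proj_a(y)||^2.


a^T a = 11.
a^T y = 15.
coeff = 15/11 = 15/11.
||r||^2 = 677/11.

677/11


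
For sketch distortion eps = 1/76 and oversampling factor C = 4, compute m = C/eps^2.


1/eps = 76.
(1/eps)^2 = 5776.
m = 4*5776 = 23104.

23104


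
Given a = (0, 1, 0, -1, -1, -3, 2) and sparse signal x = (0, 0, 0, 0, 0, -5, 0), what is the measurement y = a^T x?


Non-zero terms: ['-3*-5']
Products: [15]
y = sum = 15.

15


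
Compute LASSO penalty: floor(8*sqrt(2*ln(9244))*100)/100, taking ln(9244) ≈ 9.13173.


ln(9244) ≈ 9.13173.
2*ln(n) ≈ 18.26346.
sqrt(2*ln(n)) ≈ sqrt(18.26346) ≈ 4.273577.
lambda ≈ 8*4.273577 = 34.188616.
floor(lambda*100)/100 = 34.18.

34.18


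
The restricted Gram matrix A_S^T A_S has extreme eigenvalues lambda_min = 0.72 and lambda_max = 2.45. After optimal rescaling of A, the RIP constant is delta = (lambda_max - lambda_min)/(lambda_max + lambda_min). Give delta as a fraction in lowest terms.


lambda_max - lambda_min = 2.45 - 0.72 = 1.73.
lambda_max + lambda_min = 2.45 + 0.72 = 3.17.
delta = 1.73/3.17 = 173/317.

173/317


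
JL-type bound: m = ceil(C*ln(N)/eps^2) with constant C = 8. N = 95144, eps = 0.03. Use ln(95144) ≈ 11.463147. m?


ln(95144) ≈ 11.463147.
eps^2 = 0.03^2 = 0.0009.
C*ln(N)/eps^2 ≈ 8*11.463147/0.0009 ≈ 101894.64.
m = ceil(101894.64) = 101895.

101895


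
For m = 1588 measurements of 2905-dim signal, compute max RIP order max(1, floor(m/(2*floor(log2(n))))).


floor(log2(2905)) = 11.
2*11 = 22.
m/(2*floor(log2(n))) = 1588/22 ≈ 72.1818.
floor = 72.
k = max(1, 72) = 72.

72


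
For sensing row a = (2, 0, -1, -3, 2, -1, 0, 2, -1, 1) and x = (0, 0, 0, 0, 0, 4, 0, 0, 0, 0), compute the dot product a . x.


Non-zero terms: ['-1*4']
Products: [-4]
y = sum = -4.

-4


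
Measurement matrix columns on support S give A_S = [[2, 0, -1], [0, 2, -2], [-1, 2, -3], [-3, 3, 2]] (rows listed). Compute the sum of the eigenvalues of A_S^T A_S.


Sum of eigenvalues of A_S^T A_S = trace(A_S^T A_S) = sum of squared column norms of A_S.
A_S^T A_S diagonal: [14, 17, 18].
trace = 14 + 17 + 18 = 49.

49


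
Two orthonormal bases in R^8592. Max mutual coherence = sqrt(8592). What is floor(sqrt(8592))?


92^2 = 8464 <= 8592 < 8649 = 93^2, so 92 <= sqrt(8592) < 93.
floor(sqrt(8592)) = 92.

92


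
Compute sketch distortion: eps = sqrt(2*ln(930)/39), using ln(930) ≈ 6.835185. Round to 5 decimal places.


ln(930) ≈ 6.835185.
2*ln(N)/m ≈ 2*6.835185/39 ≈ 0.35052231.
eps = sqrt(0.35052231) ≈ 0.5920492 ≈ 0.59205.

0.59205


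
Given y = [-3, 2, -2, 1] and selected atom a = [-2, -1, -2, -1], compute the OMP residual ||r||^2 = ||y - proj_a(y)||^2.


a^T a = 10.
a^T y = 7.
coeff = 7/10 = 7/10.
||r||^2 = 131/10.

131/10


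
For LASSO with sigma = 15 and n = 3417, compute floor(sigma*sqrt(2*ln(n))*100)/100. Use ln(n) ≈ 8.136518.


ln(3417) ≈ 8.136518.
2*ln(n) ≈ 16.273036.
sqrt(2*ln(n)) ≈ sqrt(16.273036) ≈ 4.033985.
lambda ≈ 15*4.033985 = 60.509775.
floor(lambda*100)/100 = 60.50.

60.50


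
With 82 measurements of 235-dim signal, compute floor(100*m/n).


100*m/n = 100*82/235 ≈ 34.8936.
floor = 34.

34


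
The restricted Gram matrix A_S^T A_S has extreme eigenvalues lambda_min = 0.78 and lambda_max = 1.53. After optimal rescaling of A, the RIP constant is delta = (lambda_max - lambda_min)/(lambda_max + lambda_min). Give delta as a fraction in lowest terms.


lambda_max - lambda_min = 1.53 - 0.78 = 0.75.
lambda_max + lambda_min = 1.53 + 0.78 = 2.31.
delta = 0.75/2.31 = 75/231 = 25/77.

25/77


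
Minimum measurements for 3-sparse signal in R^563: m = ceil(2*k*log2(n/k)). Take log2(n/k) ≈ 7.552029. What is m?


log2(n/k) = log2(563/3) ≈ 7.552029.
2*k*log2(n/k) ≈ 2*3*7.552029 = 45.312174.
m = ceil(45.312174) = 46.

46


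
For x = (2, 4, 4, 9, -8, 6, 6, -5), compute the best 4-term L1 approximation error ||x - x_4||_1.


Sorted |x_i| descending: [9, 8, 6, 6, 5, 4, 4, 2]
Keep top 4: [9, 8, 6, 6]
Tail entries: [5, 4, 4, 2]
L1 error = sum of tail = 15.

15


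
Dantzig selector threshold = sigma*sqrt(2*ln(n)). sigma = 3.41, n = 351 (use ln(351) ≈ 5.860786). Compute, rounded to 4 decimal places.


ln(351) ≈ 5.860786.
2*ln(n) ≈ 11.721572.
sqrt(2*ln(n)) ≈ sqrt(11.721572) ≈ 3.423678.
threshold ≈ 3.41*3.423678 = 11.67474198 ≈ 11.6747.

11.6747


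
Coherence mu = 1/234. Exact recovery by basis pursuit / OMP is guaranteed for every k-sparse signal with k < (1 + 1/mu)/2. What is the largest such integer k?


1/mu = 234.
1 + 1/mu = 235.
(1 + 1/mu)/2 = 117.5 is not an integer, so k_max = floor(117.5) = 117.

117


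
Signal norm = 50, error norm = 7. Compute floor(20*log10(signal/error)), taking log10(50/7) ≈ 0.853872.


||x||/||e|| = 50/7.
log10(50/7) ≈ 0.853872.
20*log10(||x||/||e||) ≈ 20*0.853872 = 17.07744.
floor(17.07744) = 17.

17


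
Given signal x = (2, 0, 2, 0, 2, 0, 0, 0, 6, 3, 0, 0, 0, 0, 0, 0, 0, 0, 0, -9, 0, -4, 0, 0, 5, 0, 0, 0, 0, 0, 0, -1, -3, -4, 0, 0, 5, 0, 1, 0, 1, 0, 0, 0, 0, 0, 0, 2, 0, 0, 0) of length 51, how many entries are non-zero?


Non-zero positions: [0, 2, 4, 8, 9, 19, 21, 24, 31, 32, 33, 36, 38, 40, 47].
Sparsity = 15.

15


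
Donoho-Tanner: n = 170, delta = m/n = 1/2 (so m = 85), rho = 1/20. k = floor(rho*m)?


m = 1/2*170 = 85.
rho = 1/20.
rho*m = 1/20*85 = 4.25.
k = floor(4.25) = 4.

4


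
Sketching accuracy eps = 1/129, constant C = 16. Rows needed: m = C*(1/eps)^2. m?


1/eps = 129.
(1/eps)^2 = 16641.
m = 16*16641 = 266256.

266256


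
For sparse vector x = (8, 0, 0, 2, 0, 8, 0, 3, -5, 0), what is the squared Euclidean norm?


Non-zero entries: [(0, 8), (3, 2), (5, 8), (7, 3), (8, -5)]
Squares: [64, 4, 64, 9, 25]
||x||_2^2 = sum = 166.

166


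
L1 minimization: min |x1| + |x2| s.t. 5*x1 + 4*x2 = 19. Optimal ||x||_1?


Axis intercepts:
  x1 = 19/5, x2 = 0: L1 = 19/5
  x1 = 0, x2 = 19/4: L1 = 19/4
x* = (19/5, 0)
||x*||_1 = 19/5.

19/5


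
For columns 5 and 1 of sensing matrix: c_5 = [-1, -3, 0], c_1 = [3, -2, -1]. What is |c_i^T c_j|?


Inner product: -1*3 + -3*-2 + 0*-1
Products: [-3, 6, 0]
Sum = 3.
|dot| = 3.

3


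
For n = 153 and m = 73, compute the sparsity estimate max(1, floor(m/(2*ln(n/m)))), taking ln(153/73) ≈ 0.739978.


n/m = 153/73.
ln(n/m) ≈ 0.739978.
2*ln(n/m) ≈ 1.479956.
m/(2*ln(n/m)) ≈ 73/1.479956 ≈ 49.3258.
floor = 49.
k_max = max(1, 49) = 49.

49


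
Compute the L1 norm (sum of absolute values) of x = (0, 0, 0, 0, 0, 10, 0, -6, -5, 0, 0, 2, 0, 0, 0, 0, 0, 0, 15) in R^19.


Non-zero entries: [(5, 10), (7, -6), (8, -5), (11, 2), (18, 15)]
Absolute values: [10, 6, 5, 2, 15]
||x||_1 = sum = 38.

38


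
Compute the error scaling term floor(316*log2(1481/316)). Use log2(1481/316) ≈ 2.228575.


log2(n/k) = log2(1481/316) ≈ 2.228575.
k*log2(n/k) ≈ 316*2.228575 = 704.2297.
floor(704.2297) = 704.

704


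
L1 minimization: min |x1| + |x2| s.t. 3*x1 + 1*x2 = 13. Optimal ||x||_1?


Axis intercepts:
  x1 = 13/3, x2 = 0: L1 = 13/3
  x1 = 0, x2 = 13: L1 = 13
x* = (13/3, 0)
||x*||_1 = 13/3.

13/3


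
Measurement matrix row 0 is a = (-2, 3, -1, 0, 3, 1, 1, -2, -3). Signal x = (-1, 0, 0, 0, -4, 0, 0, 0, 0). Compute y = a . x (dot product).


Non-zero terms: ['-2*-1', '3*-4']
Products: [2, -12]
y = sum = -10.

-10


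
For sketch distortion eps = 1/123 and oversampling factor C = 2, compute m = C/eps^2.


1/eps = 123.
(1/eps)^2 = 15129.
m = 2*15129 = 30258.

30258


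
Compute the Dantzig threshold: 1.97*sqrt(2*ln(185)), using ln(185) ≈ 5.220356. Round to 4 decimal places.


ln(185) ≈ 5.220356.
2*ln(n) ≈ 10.440712.
sqrt(2*ln(n)) ≈ sqrt(10.440712) ≈ 3.231209.
threshold ≈ 1.97*3.231209 = 6.36548173 ≈ 6.3655.

6.3655


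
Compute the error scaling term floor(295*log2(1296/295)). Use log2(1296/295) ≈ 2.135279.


log2(n/k) = log2(1296/295) ≈ 2.135279.
k*log2(n/k) ≈ 295*2.135279 = 629.907305.
floor(629.907305) = 629.

629


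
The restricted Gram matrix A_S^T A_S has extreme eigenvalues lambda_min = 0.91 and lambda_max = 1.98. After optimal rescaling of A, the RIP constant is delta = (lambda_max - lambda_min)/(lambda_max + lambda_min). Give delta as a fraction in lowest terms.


lambda_max - lambda_min = 1.98 - 0.91 = 1.07.
lambda_max + lambda_min = 1.98 + 0.91 = 2.89.
delta = 1.07/2.89 = 107/289.

107/289


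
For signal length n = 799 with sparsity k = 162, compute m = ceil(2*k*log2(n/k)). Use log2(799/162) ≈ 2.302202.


log2(n/k) = log2(799/162) ≈ 2.302202.
2*k*log2(n/k) ≈ 2*162*2.302202 = 745.913448.
m = ceil(745.913448) = 746.

746


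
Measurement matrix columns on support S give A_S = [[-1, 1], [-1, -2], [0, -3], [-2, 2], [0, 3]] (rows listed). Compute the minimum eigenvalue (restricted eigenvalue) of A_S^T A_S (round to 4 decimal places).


A_S^T A_S = [[6, -3], [-3, 27]].
trace = 33.
det = 153.
disc = trace^2 - 4*det = 1089 - 4*153 = 477.
sqrt(477) ≈ 21.840330.
lam_min = (33 - sqrt(477))/2 ≈ (33 - 21.840330)/2 = 5.579835 ≈ 5.5798.

5.5798


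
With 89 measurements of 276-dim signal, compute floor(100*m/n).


100*m/n = 100*89/276 ≈ 32.2464.
floor = 32.

32


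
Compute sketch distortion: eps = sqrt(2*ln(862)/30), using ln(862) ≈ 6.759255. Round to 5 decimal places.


ln(862) ≈ 6.759255.
2*ln(N)/m ≈ 2*6.759255/30 ≈ 0.450617.
eps = sqrt(0.450617) ≈ 0.6712801 ≈ 0.67128.

0.67128


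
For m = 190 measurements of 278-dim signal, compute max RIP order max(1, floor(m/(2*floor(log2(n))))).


floor(log2(278)) = 8.
2*8 = 16.
m/(2*floor(log2(n))) = 190/16 ≈ 11.875.
floor = 11.
k = max(1, 11) = 11.

11


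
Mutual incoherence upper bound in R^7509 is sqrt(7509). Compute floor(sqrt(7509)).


86^2 = 7396 <= 7509 < 7569 = 87^2, so 86 <= sqrt(7509) < 87.
floor(sqrt(7509)) = 86.

86


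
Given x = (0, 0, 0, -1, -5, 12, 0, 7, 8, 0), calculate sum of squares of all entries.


Non-zero entries: [(3, -1), (4, -5), (5, 12), (7, 7), (8, 8)]
Squares: [1, 25, 144, 49, 64]
||x||_2^2 = sum = 283.

283


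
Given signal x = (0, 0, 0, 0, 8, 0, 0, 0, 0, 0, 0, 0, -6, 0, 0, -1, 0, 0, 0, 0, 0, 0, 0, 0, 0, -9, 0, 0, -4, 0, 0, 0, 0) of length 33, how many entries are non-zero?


Non-zero positions: [4, 12, 15, 25, 28].
Sparsity = 5.

5


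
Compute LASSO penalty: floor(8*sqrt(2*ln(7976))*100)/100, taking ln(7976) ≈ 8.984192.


ln(7976) ≈ 8.984192.
2*ln(n) ≈ 17.968384.
sqrt(2*ln(n)) ≈ sqrt(17.968384) ≈ 4.238913.
lambda ≈ 8*4.238913 = 33.911304.
floor(lambda*100)/100 = 33.91.

33.91


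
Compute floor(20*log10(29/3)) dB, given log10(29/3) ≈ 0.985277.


||x||/||e|| = 29/3.
log10(29/3) ≈ 0.985277.
20*log10(||x||/||e||) ≈ 20*0.985277 = 19.70554.
floor(19.70554) = 19.

19


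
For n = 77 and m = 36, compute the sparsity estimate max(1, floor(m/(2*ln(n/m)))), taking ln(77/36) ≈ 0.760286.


n/m = 77/36.
ln(n/m) ≈ 0.760286.
2*ln(n/m) ≈ 1.520572.
m/(2*ln(n/m)) ≈ 36/1.520572 ≈ 23.6753.
floor = 23.
k_max = max(1, 23) = 23.

23
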